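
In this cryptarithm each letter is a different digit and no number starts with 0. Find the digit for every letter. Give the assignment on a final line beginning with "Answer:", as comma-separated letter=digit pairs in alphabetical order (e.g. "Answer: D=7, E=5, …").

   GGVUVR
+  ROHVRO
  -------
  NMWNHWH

Step 1. [col 1: R + O ≡ H (mod 10)] column 1 (R + O ≡ H (mod 10), carry-in 0) doesn't pin R yet; pick R=6 and continue. So R=6.
Step 2. [N] adding two 6-digit numbers gives at most 6+1 digits, and here it does — N is that final carry and must be 1. So N=1.
Step 3. [col 1: R + O ≡ H (mod 10)] no forcing yet in column 1 (carry-in 0); H=9 is free and consistent — try it. So H=9.
Step 4. [col 1: R + O ≡ H (mod 10)] from column 1 (R=6, H=9, carry-in 0, digits 1,6,9 already taken and all letters distinct): O must equal 3. So O=3.
Step 5. [col 2: V + R ≡ W (mod 10)] W=8 is one option consistent with column 2 (V + R ≡ W (mod 10), carry-in 0) — take it, so W=8.
Step 6. [col 2: V + R ≡ W (mod 10)] from column 2 (R=6, W=8, carry-in 0, digits 1,3,6,8,9 already taken and all letters distinct): V must equal 2. So V=2.
Step 7. [col 3: U + V ≡ H (mod 10)] from column 3 (V=2, H=9, carry-in 0, digits 1,2,3,6,8,9 already taken and all letters distinct): U must equal 7, so U=7.
Step 8. [col 5: G + O ≡ W (mod 10)] column 5: given O=3, W=8, carry-in 1, and digits 1,2,3,6,7,8,9 already taken and all letters distinct, G+O≡W (mod 10) forces G=4. So G=4.
Step 9. [col 6: G + R ≡ M (mod 10)] column 6: given G=4, R=6, carry-in 0, and digits 1,2,3,4,6,7,8,9 already taken and all letters distinct, G+R≡M (mod 10) forces M=0 ⇒ M=0.

Answer: G=4, H=9, M=0, N=1, O=3, R=6, U=7, V=2, W=8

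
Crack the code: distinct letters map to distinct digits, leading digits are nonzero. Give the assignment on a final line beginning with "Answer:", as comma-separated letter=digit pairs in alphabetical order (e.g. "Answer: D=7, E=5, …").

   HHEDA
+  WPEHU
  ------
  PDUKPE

Step 1. [col 1: A + U ≡ E (mod 10)] no forcing yet in column 1 (carry-in 0); A=4 is free and consistent — try it, so A=4.
Step 2. [col 1: A + U ≡ E (mod 10)] column 1 (A + U ≡ E (mod 10), carry-in 0) doesn't pin E yet; pick E=2 and continue ⇒ E=2.
Step 3. [col 1: A + U ≡ E (mod 10)] column 1: given A=4, E=2, carry-in 0, and digits 2,4 already taken and all letters distinct, A+U≡E (mod 10) forces U=8 ⇒ U=8.
Step 4. [col 2: D + H ≡ P (mod 10)] D=3 is one option consistent with column 2 (D + H ≡ P (mod 10), carry-in 1) — take it. So D=3.
Step 5. [col 2: D + H ≡ P (mod 10)] no forcing yet in column 2 (carry-in 1); H=7 is free and consistent — try it. So H=7.
Step 6. [col 2: D + H ≡ P (mod 10)] column 2 reads D+H+carry(1)=P with D=3, H=7; with digits 2,3,4,7,8 already taken and all letters distinct, the only value for P is 1, so P=1.
Step 7. [col 3: E + E ≡ K (mod 10)] in column 3 we have E+E≡K with carry-in 1; given E=2 and digits 1,2,3,4,7,8 already taken and all letters distinct, that pins K to 5 ⇒ K=5.
Step 8. [col 5: H + W ≡ D (mod 10)] in column 5 we have H+W≡D with carry-in 0; given H=7, D=3 and digits 1,2,3,4,5,7,8 already taken and all letters distinct, that pins W to 6. So W=6.

Answer: A=4, D=3, E=2, H=7, K=5, P=1, U=8, W=6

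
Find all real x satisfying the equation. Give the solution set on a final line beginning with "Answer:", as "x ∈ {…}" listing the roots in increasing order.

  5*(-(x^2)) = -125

Step 1. [5*(-(x^2)) = -125] LHS = 5·(…); ÷5 both sides ⇒ div: -(x^2) = -25.
Step 2. [-(x^2) = -25] flip signs both sides ⇒ neg: x^2 = 25.
Step 3. [x^2 = 25] √ both sides: 25 ≥ 0 gives two branches, so sqrt: x = 5 or -5.

Answer: x ∈ {-5, 5}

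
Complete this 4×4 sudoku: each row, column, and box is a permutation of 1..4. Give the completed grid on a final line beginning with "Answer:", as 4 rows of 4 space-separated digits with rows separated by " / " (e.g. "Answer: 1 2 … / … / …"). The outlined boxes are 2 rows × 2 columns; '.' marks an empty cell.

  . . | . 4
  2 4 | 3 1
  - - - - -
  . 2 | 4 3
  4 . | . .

Step 1. [r4c2∈{1,3}] 3 has one home in row 4: r4c2 ⇒ r4c2=3.
Step 2. [r1c3∈{2}] nothing but 2 survives at r1c3 ⇒ r1c3=2.
Step 3. [r1c2∈{1}] r1c2 has the single candidate 1 ⇒ r1c2=1.
Step 4. [r4c4∈{2}] r4c4 is down to just 2, so r4c4=2.
Step 5. [r1c1∈{3}] r1c1 is down to just 3. So r1c1=3.
Step 6. [r3c1∈{1}] r3c1's peers cover all but 1. So r3c1=1.
Step 7. [r4c3∈{1}] r4c3 has the single candidate 1 ⇒ r4c3=1.

Answer: 3 1 2 4 / 2 4 3 1 / 1 2 4 3 / 4 3 1 2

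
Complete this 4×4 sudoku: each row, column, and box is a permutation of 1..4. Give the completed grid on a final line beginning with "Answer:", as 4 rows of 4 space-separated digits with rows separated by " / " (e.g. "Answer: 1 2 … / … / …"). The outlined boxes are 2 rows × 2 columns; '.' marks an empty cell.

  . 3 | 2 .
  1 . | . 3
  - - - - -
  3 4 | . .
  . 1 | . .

Step 1. [r3c4∈{1,2}] 2 has one home in row 3: r3c4, so r3c4=2.
Step 2. [r2c3∈{4}] r2c3 has the single candidate 4. So r2c3=4.
Step 3. [r4c1∈{2}] r4c1 is down to just 2. So r4c1=2.
Step 4. [r1c1∈{4}] only 4 remains possible at r1c1. So r1c1=4.
Step 5. [r4c3∈{3}] r4c3's peers cover all but 3 ⇒ r4c3=3.
Step 6. [r4c4∈{4}] r4c4 has the single candidate 4 ⇒ r4c4=4.
Step 7. [r2c2∈{2}] nothing but 2 survives at r2c2. So r2c2=2.
Step 8. [r1c4∈{1}] r1c4 is down to just 1, so r1c4=1.
Step 9. [r3c3∈{1}] r3c3 has the single candidate 1, so r3c3=1.

Answer: 4 3 2 1 / 1 2 4 3 / 3 4 1 2 / 2 1 3 4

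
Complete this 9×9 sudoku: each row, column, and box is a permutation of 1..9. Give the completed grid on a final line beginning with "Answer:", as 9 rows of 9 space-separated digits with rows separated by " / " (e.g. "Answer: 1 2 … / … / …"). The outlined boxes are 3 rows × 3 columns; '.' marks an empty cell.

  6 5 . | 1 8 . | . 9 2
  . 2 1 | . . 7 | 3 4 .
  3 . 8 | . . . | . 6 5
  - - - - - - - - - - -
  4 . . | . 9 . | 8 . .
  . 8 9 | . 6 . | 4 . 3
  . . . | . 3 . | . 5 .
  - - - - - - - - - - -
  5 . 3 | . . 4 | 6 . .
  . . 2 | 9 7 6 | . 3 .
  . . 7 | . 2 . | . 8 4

Step 1. [r8c9∈{1}] r8c9 has the single candidate 1, so r8c9=1.
Step 2. [r6c7∈{1,2,7,9}] in col 7, 2 fits only at r6c7. So r6c7=2.
Step 3. [r3c2∈{4,7,9}] r3c2 is the only open cell in box 1 admitting 7 ⇒ r3c2=7.
Step 4. [r6c3∈{6}] r6c3 has the single candidate 6 ⇒ r6c3=6.
Step 5. [r6c2∈{1}] r6c2 is down to just 1. So r6c2=1.
Step 6. [r9c7∈{5,9}] 9 has one home in col 7: r9c7. So r9c7=9.
Step 7. [r6c1∈{7}] r6c1 is down to just 7, so r6c1=7.
Step 8. [r7c9∈{7}] r7c9 has the single candidate 7, so r7c9=7.
Step 9. [r9c4∈{3,5}] col 4 places 3 nowhere but r9c4 ⇒ r9c4=3.
Step 10. [r9c6∈{1,5}] in row 9, 5 fits only at r9c6 ⇒ r9c6=5.
Step 11. [r5c4∈{2,5,7}] in row 5, 5 fits only at r5c4, so r5c4=5.
Step 12. [r4c4∈{2,7}] across col 4, 7 lands solely at r4c4, so r4c4=7.
Step 13. [r4c6∈{1,2}] row 4 places 2 nowhere but r4c6. So r4c6=2.
Step 14. [r6c4∈{4,8}] across row 6, 4 lands solely at r6c4, so r6c4=4.
Step 15. [r5c6∈{1}] r5c6 is down to just 1. So r5c6=1.
Step 16. [r7c2∈{9}] r7c2 is down to just 9, so r7c2=9.
Step 17. [r5c8∈{7}] nothing but 7 survives at r5c8, so r5c8=7.
Step 18. [r1c7∈{7}] r1c7's peers cover all but 7, so r1c7=7.
Step 19. [r9c2∈{6}] r9c2's peers cover all but 6. So r9c2=6.
Step 20. [r4c8∈{1}] nothing but 1 survives at r4c8, so r4c8=1.
Step 21. [r7c4∈{8}] only 8 remains possible at r7c4 ⇒ r7c4=8.
Step 22. [r6c9∈{9}] r6c9's peers cover all but 9 ⇒ r6c9=9.
Step 23. [r5c1∈{2}] only 2 remains possible at r5c1, so r5c1=2.
Step 24. [r2c5∈{5}] r2c5 has the single candidate 5, so r2c5=5.
Step 25. [r3c7∈{1}] nothing but 1 survives at r3c7. So r3c7=1.
Step 26. [r3c5∈{4}] r3c5's peers cover all but 4, so r3c5=4.
Step 27. [r6c6∈{8}] r6c6's peers cover all but 8, so r6c6=8.
Step 28. [r8c1∈{8}] nothing but 8 survives at r8c1. So r8c1=8.
Step 29. [r3c6∈{9}] r3c6 has the single candidate 9. So r3c6=9.
Step 30. [r8c7∈{5}] only 5 remains possible at r8c7, so r8c7=5.
Step 31. [r7c5∈{1}] only 1 remains possible at r7c5. So r7c5=1.
Step 32. [r4c9∈{6}] r4c9 has the single candidate 6. So r4c9=6.
Step 33. [r7c8∈{2}] r7c8 has the single candidate 2 ⇒ r7c8=2.
Step 34. [r2c9∈{8}] nothing but 8 survives at r2c9. So r2c9=8.
Step 35. [r9c1∈{1}] r9c1 is down to just 1, so r9c1=1.
Step 36. [r8c2∈{4}] r8c2's peers cover all but 4. So r8c2=4.
Step 37. [r2c1∈{9}] r2c1's peers cover all but 9 ⇒ r2c1=9.
Step 38. [r3c4∈{2}] r3c4's peers cover all but 2, so r3c4=2.
Step 39. [r1c3∈{4}] only 4 remains possible at r1c3, so r1c3=4.
Step 40. [r4c2∈{3}] r4c2's peers cover all but 3. So r4c2=3.
Step 41. [r2c4∈{6}] r2c4's peers cover all but 6 ⇒ r2c4=6.
Step 42. [r4c3∈{5}] only 5 remains possible at r4c3. So r4c3=5.
Step 43. [r1c6∈{3}] nothing but 3 survives at r1c6. So r1c6=3.

Answer: 6 5 4 1 8 3 7 9 2 / 9 2 1 6 5 7 3 4 8 / 3 7 8 2 4 9 1 6 5 / 4 3 5 7 9 2 8 1 6 / 2 8 9 5 6 1 4 7 3 / 7 1 6 4 3 8 2 5 9 / 5 9 3 8 1 4 6 2 7 / 8 4 2 9 7 6 5 3 1 / 1 6 7 3 2 5 9 8 4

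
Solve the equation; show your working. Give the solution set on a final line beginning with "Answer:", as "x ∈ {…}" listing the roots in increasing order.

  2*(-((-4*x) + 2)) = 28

Step 1. [2*(-((-4*x) + 2)) = 28] leading coefficient 2: divide by 2 ⇒ div: -((-4*x) + 2) = 14.
Step 2. [-((-4*x) + 2) = 14] LHS negated; negate both sides, so neg: (-4*x) + 2 = -14.
Step 3. [(-4*x) + 2 = -14] peel the +2: subtract 2 from each side. So sub: -4*x = -16.
Step 4. [-4*x = -16] -4·(inner) — divide through by -4 ⇒ div: x = 4.

Answer: x ∈ {4}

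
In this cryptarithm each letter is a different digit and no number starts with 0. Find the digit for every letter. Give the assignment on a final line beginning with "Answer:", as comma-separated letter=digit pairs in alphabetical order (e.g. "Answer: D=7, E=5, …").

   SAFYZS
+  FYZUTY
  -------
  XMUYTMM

Step 1. [X] X is the leading digit of a 7-digit sum of two 6-digit numbers; the final carry is exactly 1, so X=1.
Step 2. [col 1: S + Y ≡ M (mod 10)] column 1 (S + Y ≡ M (mod 10), carry-in 0) doesn't pin Y yet; pick Y=8 and continue. So Y=8.
Step 3. [col 1: S + Y ≡ M (mod 10)] no forcing yet in column 1 (carry-in 0); S=5 is free and consistent — try it ⇒ S=5.
Step 4. [col 1: S + Y ≡ M (mod 10)] from column 1 (S=5, Y=8, carry-in 0, digits 1,5,8 already taken and all letters distinct): M must equal 3, so M=3.
Step 5. [col 2: Z + T ≡ M (mod 10)] no forcing yet in column 2 (carry-in 1); T=2 is free and consistent — try it, so T=2.
Step 6. [col 2: Z + T ≡ M (mod 10)] column 2: given T=2, M=3, carry-in 1, and digits 1,2,3,5,8 already taken and all letters distinct, Z+T≡M (mod 10) forces Z=0 ⇒ Z=0.
Step 7. [col 3: Y + U ≡ T (mod 10)] column 3 reads Y+U+carry(0)=T with Y=8, T=2; with digits 0,1,2,3,5,8 already taken and all letters distinct, the only value for U is 4. So U=4.
Step 8. [col 4: F + Z ≡ Y (mod 10)] column 4: given Z=0, Y=8, carry-in 1, and digits 0,1,2,3,4,5,8 already taken and all letters distinct, F+Z≡Y (mod 10) forces F=7. So F=7.
Step 9. [col 5: A + Y ≡ U (mod 10)] in column 5 we have A+Y≡U with carry-in 0; given Y=8, U=4 and digits 0,1,2,3,4,5,7,8 already taken and all letters distinct, that pins A to 6, so A=6.

Answer: A=6, F=7, M=3, S=5, T=2, U=4, X=1, Y=8, Z=0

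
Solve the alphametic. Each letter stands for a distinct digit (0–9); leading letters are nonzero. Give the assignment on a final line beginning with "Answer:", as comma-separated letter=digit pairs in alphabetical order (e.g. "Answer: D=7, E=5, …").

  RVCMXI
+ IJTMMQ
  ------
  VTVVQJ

Step 1. [col 1: I + Q ≡ J (mod 10)] several values work for J in column 1 (I + Q ≡ J (mod 10), carry-in 0); try J=3. So J=3.
Step 2. [col 1: I + Q ≡ J (mod 10)] I=1 is one option consistent with column 1 (I + Q ≡ J (mod 10), carry-in 0) — take it. So I=1.
Step 3. [col 1: I + Q ≡ J (mod 10)] in column 1 we have I+Q≡J with carry-in 0; given I=1, J=3 and digits 1,3 already taken and all letters distinct, that pins Q to 2 ⇒ Q=2.
Step 4. [col 2: X + M ≡ Q (mod 10)] column 2 (X + M ≡ Q (mod 10), carry-in 0) doesn't pin M yet; pick M=8 and continue ⇒ M=8.
Step 5. [col 2: X + M ≡ Q (mod 10)] from column 2 (M=8, Q=2, carry-in 0, digits 1,2,3,8 already taken and all letters distinct): X must equal 4, so X=4.
Step 6. [col 3: M + M ≡ V (mod 10)] column 3 reads M+M+carry(1)=V with M=8; with digits 1,2,3,4,8 already taken and all letters distinct, the only value for V is 7. So V=7.
Step 7. [col 4: C + T ≡ V (mod 10)] column 4 (C + T ≡ V (mod 10), carry-in 1) doesn't pin T yet; pick T=0 and continue, so T=0.
Step 8. [col 4: C + T ≡ V (mod 10)] in column 4 we have C+T≡V with carry-in 1; given T=0, V=7 and digits 0,1,2,3,4,7,8 already taken and all letters distinct, that pins C to 6 ⇒ C=6.
Step 9. [col 6: R + I ≡ V (mod 10)] from column 6 (I=1, V=7, carry-in 1, digits 0,1,2,3,4,6,7,8 already taken and all letters distinct): R must equal 5. So R=5.

Answer: C=6, I=1, J=3, M=8, Q=2, R=5, T=0, V=7, X=4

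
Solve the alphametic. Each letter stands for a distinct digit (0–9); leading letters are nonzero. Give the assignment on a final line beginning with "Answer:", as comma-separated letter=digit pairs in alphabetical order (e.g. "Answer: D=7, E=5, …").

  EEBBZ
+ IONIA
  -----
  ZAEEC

Step 1. [col 1: Z + A ≡ C (mod 10)] no forcing yet in column 1 (carry-in 0); Z=8 is free and consistent — try it ⇒ Z=8.
Step 2. [col 1: Z + A ≡ C (mod 10)] C=3 is one option consistent with column 1 (Z + A ≡ C (mod 10), carry-in 0) — take it. So C=3.
Step 3. [col 1: Z + A ≡ C (mod 10)] column 1: given Z=8, C=3, carry-in 0, and digits 3,8 already taken and all letters distinct, Z+A≡C (mod 10) forces A=5. So A=5.
Step 4. [col 2: B + I ≡ E (mod 10)] E=6 is one option consistent with column 2 (B + I ≡ E (mod 10), carry-in 1) — take it. So E=6.
Step 5. [col 2: B + I ≡ E (mod 10)] several values work for I in column 2 (B + I ≡ E (mod 10), carry-in 1); try I=1, so I=1.
Step 6. [col 2: B + I ≡ E (mod 10)] from column 2 (I=1, E=6, carry-in 1, digits 1,3,5,6,8 already taken and all letters distinct): B must equal 4 ⇒ B=4.
Step 7. [col 3: B + N ≡ E (mod 10)] in column 3 we have B+N≡E with carry-in 0; given B=4, E=6 and digits 1,3,4,5,6,8 already taken and all letters distinct, that pins N to 2 ⇒ N=2.
Step 8. [col 4: E + O ≡ A (mod 10)] from column 4 (E=6, A=5, carry-in 0, digits 1,2,3,4,5,6,8 already taken and all letters distinct): O must equal 9. So O=9.

Answer: A=5, B=4, C=3, E=6, I=1, N=2, O=9, Z=8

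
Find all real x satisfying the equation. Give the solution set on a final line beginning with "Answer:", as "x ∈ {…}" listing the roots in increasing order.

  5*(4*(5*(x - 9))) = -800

Step 1. [5*(4*(5*(x - 9))) = -800] LHS = 5·(…); ÷5 both sides. So div: 4*(5*(x - 9)) = -160.
Step 2. [4*(5*(x - 9)) = -160] 4·(inner) — divide through by 4, so div: 5*(x - 9) = -40.
Step 3. [5*(x - 9) = -40] 5·(inner) — divide through by 5. So div: x - 9 = -8.
Step 4. [x - 9 = -8] the outer -9 inverts by adding 9 ⇒ sub: x = 1.

Answer: x ∈ {1}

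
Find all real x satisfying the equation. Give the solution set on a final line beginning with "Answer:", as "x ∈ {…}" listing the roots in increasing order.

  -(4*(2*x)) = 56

Step 1. [-(4*(2*x)) = 56] LHS negated; negate both sides. So neg: 4*(2*x) = -56.
Step 2. [4*(2*x) = -56] leading coefficient 4: divide by 4. So div: 2*x = -14.
Step 3. [2*x = -14] leading coefficient 2: divide by 2, so div: x = -7.

Answer: x ∈ {-7}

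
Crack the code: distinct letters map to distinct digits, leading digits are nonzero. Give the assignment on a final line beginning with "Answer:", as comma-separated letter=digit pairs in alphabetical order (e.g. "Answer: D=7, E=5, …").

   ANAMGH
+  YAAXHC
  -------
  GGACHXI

Step 1. [G] the sum has 7 digits but both addends have 6; that extra leading digit G is the final carry, namely 1, so G=1.
Step 2. [col 1: H + C ≡ I (mod 10)] C=9 is one option consistent with column 1 (H + C ≡ I (mod 10), carry-in 0) — take it ⇒ C=9.
Step 3. [col 1: H + C ≡ I (mod 10)] column 1 (H + C ≡ I (mod 10), carry-in 0) doesn't pin I yet; pick I=2 and continue, so I=2.
Step 4. [col 1: H + C ≡ I (mod 10)] column 1 reads H+C+carry(0)=I with C=9, I=2; with digits 1,2,9 already taken and all letters distinct, the only value for H is 3, so H=3.
Step 5. [col 2: G + H ≡ X (mod 10)] column 2 reads G+H+carry(1)=X with G=1, H=3; with digits 1,2,3,9 already taken and all letters distinct, the only value for X is 5 ⇒ X=5.
Step 6. [col 3: M + X ≡ H (mod 10)] in column 3 we have M+X≡H with carry-in 0; given X=5, H=3 and digits 1,2,3,5,9 already taken and all letters distinct, that pins M to 8, so M=8.
Step 7. [col 4: A + A ≡ C (mod 10)] column 4: given C=9, carry-in 1, and digits 1,2,3,5,8,9 already taken and all letters distinct, A+A≡C (mod 10) forces A=4. So A=4.
Step 8. [col 5: N + A ≡ A (mod 10)] from column 5 (A=4, carry-in 0, digits 1,2,3,4,5,8,9 already taken and all letters distinct): N must equal 0. So N=0.
Step 9. [col 6: A + Y ≡ G (mod 10)] column 6 reads A+Y+carry(0)=G with A=4, G=1; with digits 0,1,2,3,4,5,8,9 already taken and all letters distinct, the only value for Y is 7 ⇒ Y=7.

Answer: A=4, C=9, G=1, H=3, I=2, M=8, N=0, X=5, Y=7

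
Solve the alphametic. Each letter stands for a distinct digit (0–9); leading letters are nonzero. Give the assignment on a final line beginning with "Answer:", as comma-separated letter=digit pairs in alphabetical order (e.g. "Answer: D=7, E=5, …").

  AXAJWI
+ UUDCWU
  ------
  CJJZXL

Step 1. [col 1: I + U ≡ L (mod 10)] no forcing yet in column 1 (carry-in 0); L=0 is free and consistent — try it, so L=0.
Step 2. [col 1: I + U ≡ L (mod 10)] no forcing yet in column 1 (carry-in 0); I=9 is free and consistent — try it, so I=9.
Step 3. [col 1: I + U ≡ L (mod 10)] from column 1 (I=9, L=0, carry-in 0, digits 0,9 already taken and all letters distinct): U must equal 1 ⇒ U=1.
Step 4. [col 2: W + W ≡ X (mod 10)] W=3 is one option consistent with column 2 (W + W ≡ X (mod 10), carry-in 1) — take it. So W=3.
Step 5. [col 2: W + W ≡ X (mod 10)] in column 2 we have W+W≡X with carry-in 1; given W=3 and digits 0,1,3,9 already taken and all letters distinct, that pins X to 7, so X=7.
Step 6. [col 3: J + C ≡ Z (mod 10)] Z=4 is one option consistent with column 3 (J + C ≡ Z (mod 10), carry-in 0) — take it ⇒ Z=4.
Step 7. [col 3: J + C ≡ Z (mod 10)] no forcing yet in column 3 (carry-in 0); J=8 is free and consistent — try it. So J=8.
Step 8. [col 3: J + C ≡ Z (mod 10)] column 3 reads J+C+carry(0)=Z with J=8, Z=4; with digits 0,1,3,4,7,8,9 already taken and all letters distinct, the only value for C is 6. So C=6.
Step 9. [col 4: A + D ≡ J (mod 10)] no forcing yet in column 4 (carry-in 1); D=2 is free and consistent — try it. So D=2.
Step 10. [col 4: A + D ≡ J (mod 10)] from column 4 (D=2, J=8, carry-in 1, digits 0,1,2,3,4,6,7,8,9 already taken and all letters distinct): A must equal 5, so A=5.

Answer: A=5, C=6, D=2, I=9, J=8, L=0, U=1, W=3, X=7, Z=4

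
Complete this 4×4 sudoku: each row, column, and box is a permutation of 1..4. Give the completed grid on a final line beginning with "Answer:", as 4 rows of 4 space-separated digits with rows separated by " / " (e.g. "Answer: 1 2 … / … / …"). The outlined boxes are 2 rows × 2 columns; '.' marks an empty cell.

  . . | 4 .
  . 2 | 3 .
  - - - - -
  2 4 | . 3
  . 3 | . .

Step 1. [r4c1∈{1}] r4c1 is down to just 1 ⇒ r4c1=1.
Step 2. [r1c4∈{1,2}] r1c4 is the only open cell in row 1 admitting 2. So r1c4=2.
Step 3. [r3c3∈{1}] r3c3 has the single candidate 1, so r3c3=1.
Step 4. [r2c4∈{1}] only 1 remains possible at r2c4. So r2c4=1.
Step 5. [r2c1∈{4}] nothing but 4 survives at r2c1, so r2c1=4.
Step 6. [r4c4∈{4}] nothing but 4 survives at r4c4 ⇒ r4c4=4.
Step 7. [r1c2∈{1}] only 1 remains possible at r1c2. So r1c2=1.
Step 8. [r4c3∈{2}] r4c3 is down to just 2. So r4c3=2.
Step 9. [r1c1∈{3}] r1c1 is down to just 3. So r1c1=3.

Answer: 3 1 4 2 / 4 2 3 1 / 2 4 1 3 / 1 3 2 4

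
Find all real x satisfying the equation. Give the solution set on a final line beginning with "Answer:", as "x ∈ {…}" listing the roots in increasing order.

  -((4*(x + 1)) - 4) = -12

Step 1. [-((4*(x + 1)) - 4) = -12] leading − — multiply by −1 ⇒ neg: (4*(x + 1)) - 4 = 12.
Step 2. [(4*(x + 1)) - 4 = 12] common factor 4 (LHS and 12) — divide through. So factor: (x + 1) - 1 = 3.
Step 3. [(x + 1) - 1 = 3] peel the -1: add 1 from each side, so sub: x + 1 = 4.
Step 4. [x + 1 = 4] subtract 1: x sits inside (… + 1) ⇒ sub: x = 3.

Answer: x ∈ {3}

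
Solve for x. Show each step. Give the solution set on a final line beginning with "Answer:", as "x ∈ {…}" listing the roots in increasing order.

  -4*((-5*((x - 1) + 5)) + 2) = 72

Step 1. [-4*((-5*((x - 1) + 5)) + 2) = 72] leading coefficient -4: divide by -4. So div: (-5*((x - 1) + 5)) + 2 = -18.
Step 2. [(-5*((x - 1) + 5)) + 2 = -18] peel the +2: subtract 2 from each side, so sub: -5*((x - 1) + 5) = -20.
Step 3. [-5*((x - 1) + 5) = -20] leading coefficient -5: divide by -5, so div: (x - 1) + 5 = 4.
Step 4. [(x - 1) + 5 = 4] subtract 5: x sits inside (… + 5). So sub: x - 1 = -1.
Step 5. [x - 1 = -1] the outer -1 inverts by adding 1 ⇒ sub: x = 0.

Answer: x ∈ {0}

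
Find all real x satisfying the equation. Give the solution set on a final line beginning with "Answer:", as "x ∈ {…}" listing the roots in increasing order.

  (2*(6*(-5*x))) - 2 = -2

Step 1. [(2*(6*(-5*x))) - 2 = -2] -2 is outermost — add 2 both sides, so sub: 2*(6*(-5*x)) = 0.
Step 2. [2*(6*(-5*x)) = 0] divide by the outer 2. So div: 6*(-5*x) = 0.
Step 3. [6*(-5*x) = 0] divide by the outer 6 ⇒ div: -5*x = 0.
Step 4. [-5*x = 0] leading coefficient -5: divide by -5. So div: x = 0.

Answer: x ∈ {0}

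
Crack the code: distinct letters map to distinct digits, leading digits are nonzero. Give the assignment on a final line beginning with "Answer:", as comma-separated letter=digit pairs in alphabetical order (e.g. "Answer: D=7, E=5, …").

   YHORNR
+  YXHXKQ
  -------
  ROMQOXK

Step 1. [col 1: R + Q ≡ K (mod 10)] column 1 (R + Q ≡ K (mod 10), carry-in 0) doesn't pin Q yet; pick Q=9 and continue. So Q=9.
Step 2. [col 1: R + Q ≡ K (mod 10)] no forcing yet in column 1 (carry-in 0); K=0 is free and consistent — try it ⇒ K=0.
Step 3. [col 1: R + Q ≡ K (mod 10)] in column 1 we have R+Q≡K with carry-in 0; given Q=9, K=0 and digits 0,9 already taken and all letters distinct, that pins R to 1. So R=1.
Step 4. [col 2: N + K ≡ X (mod 10)] column 2 (N + K ≡ X (mod 10), carry-in 1) doesn't pin X yet; pick X=3 and continue ⇒ X=3.
Step 5. [col 2: N + K ≡ X (mod 10)] from column 2 (K=0, X=3, carry-in 1, digits 0,1,3,9 already taken and all letters distinct): N must equal 2, so N=2.
Step 6. [col 3: R + X ≡ O (mod 10)] from column 3 (R=1, X=3, carry-in 0, digits 0,1,2,3,9 already taken and all letters distinct): O must equal 4, so O=4.
Step 7. [col 4: O + H ≡ Q (mod 10)] from column 4 (O=4, Q=9, carry-in 0, digits 0,1,2,3,4,9 already taken and all letters distinct): H must equal 5 ⇒ H=5.
Step 8. [col 5: H + X ≡ M (mod 10)] in column 5 we have H+X≡M with carry-in 0; given H=5, X=3 and digits 0,1,2,3,4,5,9 already taken and all letters distinct, that pins M to 8. So M=8.
Step 9. [col 6: Y + Y ≡ O (mod 10)] in column 6 we have Y+Y≡O with carry-in 0; given O=4 and digits 0,1,2,3,4,5,8,9 already taken and all letters distinct, that pins Y to 7, so Y=7.

Answer: H=5, K=0, M=8, N=2, O=4, Q=9, R=1, X=3, Y=7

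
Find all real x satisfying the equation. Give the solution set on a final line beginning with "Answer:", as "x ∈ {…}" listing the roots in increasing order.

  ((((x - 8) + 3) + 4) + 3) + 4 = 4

Step 1. [((((x - 8) + 3) + 4) + 3) + 4 = 4] the outer +4 inverts by subtracting 4 ⇒ sub: (((x - 8) + 3) + 4) + 3 = 0.
Step 2. [(((x - 8) + 3) + 4) + 3 = 0] 3 comes off first (subtract 3) ⇒ sub: ((x - 8) + 3) + 4 = -3.
Step 3. [((x - 8) + 3) + 4 = -3] the outer +4 inverts by subtracting 4 ⇒ sub: (x - 8) + 3 = -7.
Step 4. [(x - 8) + 3 = -7] +3 is outermost — subtract 3 both sides. So sub: x - 8 = -10.
Step 5. [x - 8 = -10] -8 is outermost — add 8 both sides, so sub: x = -2.

Answer: x ∈ {-2}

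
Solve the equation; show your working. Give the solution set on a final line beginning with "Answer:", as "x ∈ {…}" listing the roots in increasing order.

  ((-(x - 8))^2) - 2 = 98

Step 1. [((-(x - 8))^2) - 2 = 98] 2 comes off first (add 2), so sub: (-(x - 8))^2 = 100.
Step 2. [(-(x - 8))^2 = 100] √ both sides: 100 ≥ 0 gives two branches. So sqrt: -(x - 8) = 10 or -10.
Step 3. [-(x - 8) = 10 or -10] LHS negated; negate both sides. So neg: x - 8 = -10 or 10.
Step 4. [x - 8 = -10 or 10] add 8: x sits inside (… - 8). So sub: x = -2 or 18.

Answer: x ∈ {-2, 18}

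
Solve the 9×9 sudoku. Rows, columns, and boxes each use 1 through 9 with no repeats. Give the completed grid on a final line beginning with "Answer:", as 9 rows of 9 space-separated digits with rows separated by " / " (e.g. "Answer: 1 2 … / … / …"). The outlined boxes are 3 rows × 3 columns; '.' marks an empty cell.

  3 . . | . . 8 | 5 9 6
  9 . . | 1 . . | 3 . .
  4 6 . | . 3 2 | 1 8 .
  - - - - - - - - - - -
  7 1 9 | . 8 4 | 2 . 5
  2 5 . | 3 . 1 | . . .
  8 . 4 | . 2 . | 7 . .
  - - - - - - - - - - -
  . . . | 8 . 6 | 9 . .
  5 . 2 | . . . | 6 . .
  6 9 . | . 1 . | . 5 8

Step 1. [r5c5∈{6,7,9}] r5c5 is the only open cell in row 5 admitting 7. So r5c5=7.
Step 2. [r9c7∈{4}] r9c7's peers cover all but 4 ⇒ r9c7=4.
Step 3. [r3c9∈{7}] r3c9's peers cover all but 7. So r3c9=7.
Step 4. [r4c8∈{3,6}] in row 4, 3 fits only at r4c8, so r4c8=3.
Step 5. [r8c2∈{3,4,7,8}] across row 8, 8 lands solely at r8c2. So r8c2=8.
Step 6. [r1c5∈{4}] r1c5 has the single candidate 4. So r1c5=4.
Step 7. [r1c4∈{7}] r1c4 has the single candidate 7 ⇒ r1c4=7.
Step 8. [r2c6∈{5}] r2c6's peers cover all but 5 ⇒ r2c6=5.
Step 9. [r6c6∈{9}] r6c6's peers cover all but 9. So r6c6=9.
Step 10. [r6c9∈{1}] r6c9's peers cover all but 1 ⇒ r6c9=1.
Step 11. [r7c2∈{3,4,7}] row 7 places 4 nowhere but r7c2. So r7c2=4.
Step 12. [r2c2∈{2,7}] 7 has one home in col 2: r2c2, so r2c2=7.
Step 13. [r8c9∈{3}] only 3 remains possible at r8c9 ⇒ r8c9=3.
Step 14. [r7c3∈{1,3,7}] row 7 places 3 nowhere but r7c3 ⇒ r7c3=3.
Step 15. [r7c8∈{1,2,7}] r7c8 is the only open cell in row 7 admitting 7 ⇒ r7c8=7.
Step 16. [r6c8∈{6}] r6c8's peers cover all but 6, so r6c8=6.
Step 17. [r5c8∈{4}] r5c8 is down to just 4, so r5c8=4.
Step 18. [r7c9∈{2}] r7c9 has the single candidate 2, so r7c9=2.
Step 19. [r3c4∈{9}] r3c4 is down to just 9. So r3c4=9.
Step 20. [r9c6∈{3,7}] in row 9, 3 fits only at r9c6, so r9c6=3.
Step 21. [r5c7∈{8}] only 8 remains possible at r5c7, so r5c7=8.
Step 22. [r7c1∈{1}] only 1 remains possible at r7c1, so r7c1=1.
Step 23. [r8c8∈{1}] nothing but 1 survives at r8c8, so r8c8=1.
Step 24. [r6c2∈{3}] only 3 remains possible at r6c2, so r6c2=3.
Step 25. [r2c8∈{2}] r2c8 is down to just 2, so r2c8=2.
Step 26. [r5c9∈{9}] r5c9 has the single candidate 9. So r5c9=9.
Step 27. [r2c3∈{8}] r2c3 has the single candidate 8, so r2c3=8.
Step 28. [r3c3∈{5}] only 5 remains possible at r3c3. So r3c3=5.
Step 29. [r9c4∈{2}] r9c4's peers cover all but 2, so r9c4=2.
Step 30. [r7c5∈{5}] r7c5 has the single candidate 5 ⇒ r7c5=5.
Step 31. [r4c4∈{6}] nothing but 6 survives at r4c4 ⇒ r4c4=6.
Step 32. [r8c6∈{7}] only 7 remains possible at r8c6 ⇒ r8c6=7.
Step 33. [r2c9∈{4}] r2c9 is down to just 4 ⇒ r2c9=4.
Step 34. [r2c5∈{6}] nothing but 6 survives at r2c5 ⇒ r2c5=6.
Step 35. [r8c5∈{9}] r8c5 is down to just 9. So r8c5=9.
Step 36. [r9c3∈{7}] nothing but 7 survives at r9c3 ⇒ r9c3=7.
Step 37. [r8c4∈{4}] nothing but 4 survives at r8c4. So r8c4=4.
Step 38. [r5c3∈{6}] r5c3's peers cover all but 6 ⇒ r5c3=6.
Step 39. [r1c2∈{2}] r1c2 is down to just 2, so r1c2=2.
Step 40. [r1c3∈{1}] only 1 remains possible at r1c3. So r1c3=1.
Step 41. [r6c4∈{5}] r6c4 is down to just 5 ⇒ r6c4=5.

Answer: 3 2 1 7 4 8 5 9 6 / 9 7 8 1 6 5 3 2 4 / 4 6 5 9 3 2 1 8 7 / 7 1 9 6 8 4 2 3 5 / 2 5 6 3 7 1 8 4 9 / 8 3 4 5 2 9 7 6 1 / 1 4 3 8 5 6 9 7 2 / 5 8 2 4 9 7 6 1 3 / 6 9 7 2 1 3 4 5 8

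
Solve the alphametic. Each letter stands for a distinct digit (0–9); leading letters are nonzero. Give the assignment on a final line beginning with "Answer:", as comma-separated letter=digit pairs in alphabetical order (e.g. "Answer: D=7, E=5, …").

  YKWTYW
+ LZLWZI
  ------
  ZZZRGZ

Step 1. [col 1: W + I ≡ Z (mod 10)] column 1 (W + I ≡ Z (mod 10), carry-in 0) doesn't pin I yet; pick I=2 and continue, so I=2.
Step 2. [col 1: W + I ≡ Z (mod 10)] Z=7 is one option consistent with column 1 (W + I ≡ Z (mod 10), carry-in 0) — take it ⇒ Z=7.
Step 3. [col 1: W + I ≡ Z (mod 10)] in column 1 we have W+I≡Z with carry-in 0; given I=2, Z=7 and digits 2,7 already taken and all letters distinct, that pins W to 5, so W=5.
Step 4. [col 2: Y + Z ≡ G (mod 10)] G=3 is one option consistent with column 2 (Y + Z ≡ G (mod 10), carry-in 0) — take it, so G=3.
Step 5. [col 2: Y + Z ≡ G (mod 10)] column 2: given Z=7, G=3, carry-in 0, and digits 2,3,5,7 already taken and all letters distinct, Y+Z≡G (mod 10) forces Y=6. So Y=6.
Step 6. [col 3: T + W ≡ R (mod 10)] column 3 (T + W ≡ R (mod 10), carry-in 1) doesn't pin R yet; pick R=4 and continue ⇒ R=4.
Step 7. [col 3: T + W ≡ R (mod 10)] from column 3 (W=5, R=4, carry-in 1, digits 2,3,4,5,6,7 already taken and all letters distinct): T must equal 8 ⇒ T=8.
Step 8. [col 4: W + L ≡ Z (mod 10)] in column 4 we have W+L≡Z with carry-in 1; given W=5, Z=7 and digits 2,3,4,5,6,7,8 already taken and all letters distinct, that pins L to 1 ⇒ L=1.
Step 9. [col 5: K + Z ≡ Z (mod 10)] in column 5 we have K+Z≡Z with carry-in 0; given Z=7 and digits 1,2,3,4,5,6,7,8 already taken and all letters distinct, that pins K to 0. So K=0.

Answer: G=3, I=2, K=0, L=1, R=4, T=8, W=5, Y=6, Z=7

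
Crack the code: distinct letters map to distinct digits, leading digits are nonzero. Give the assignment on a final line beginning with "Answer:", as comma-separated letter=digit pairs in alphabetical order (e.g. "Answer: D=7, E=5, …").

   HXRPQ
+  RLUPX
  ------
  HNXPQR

Step 1. [col 1: Q + X ≡ R (mod 10)] no forcing yet in column 1 (carry-in 0); Q=6 is free and consistent — try it ⇒ Q=6.
Step 2. [col 1: Q + X ≡ R (mod 10)] no forcing yet in column 1 (carry-in 0); X=2 is free and consistent — try it. So X=2.
Step 3. [col 1: Q + X ≡ R (mod 10)] column 1 reads Q+X+carry(0)=R with Q=6, X=2; with digits 2,6 already taken and all letters distinct, the only value for R is 8, so R=8.
Step 4. [H] adding two 5-digit numbers gives at most 5+1 digits, and here it does — H is that final carry and must be 1. So H=1.
Step 5. [col 2: P + P ≡ Q (mod 10)] in column 2 we have P+P≡Q with carry-in 0; given Q=6 and digits 1,2,6,8 already taken and all letters distinct, that pins P to 3. So P=3.
Step 6. [col 3: R + U ≡ P (mod 10)] column 3: given R=8, P=3, carry-in 0, and digits 1,2,3,6,8 already taken and all letters distinct, R+U≡P (mod 10) forces U=5. So U=5.
Step 7. [col 4: X + L ≡ X (mod 10)] from column 4 (X=2, carry-in 1, digits 1,2,3,5,6,8 already taken and all letters distinct): L must equal 9. So L=9.
Step 8. [col 5: H + R ≡ N (mod 10)] column 5: given H=1, R=8, carry-in 1, and digits 1,2,3,5,6,8,9 already taken and all letters distinct, H+R≡N (mod 10) forces N=0. So N=0.

Answer: H=1, L=9, N=0, P=3, Q=6, R=8, U=5, X=2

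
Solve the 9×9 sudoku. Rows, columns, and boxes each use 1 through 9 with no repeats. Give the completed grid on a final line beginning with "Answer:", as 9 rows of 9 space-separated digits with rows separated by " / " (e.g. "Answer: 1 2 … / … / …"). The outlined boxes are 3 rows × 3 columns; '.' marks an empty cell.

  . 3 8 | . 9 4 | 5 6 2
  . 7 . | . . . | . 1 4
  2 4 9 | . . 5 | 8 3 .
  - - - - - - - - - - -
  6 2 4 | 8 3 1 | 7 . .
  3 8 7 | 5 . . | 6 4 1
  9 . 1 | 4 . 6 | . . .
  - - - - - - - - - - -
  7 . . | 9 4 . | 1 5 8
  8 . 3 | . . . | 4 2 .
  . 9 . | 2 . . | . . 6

Step 1. [r8c2∈{1,5,6}] r8c2 is the only open cell in col 2 admitting 1, so r8c2=1.
Step 2. [r8c6∈{7}] r8c6 has the single candidate 7. So r8c6=7.
Step 3. [r2c3∈{5,6}] 6 has one home in box 1: r2c3. So r2c3=6.
Step 4. [r5c5∈{2}] only 2 remains possible at r5c5, so r5c5=2.
Step 5. [r1c4∈{1,7}] across row 1, 7 lands solely at r1c4 ⇒ r1c4=7.
Step 6. [r9c5∈{1,5,8}] 1 has one home in row 9: r9c5 ⇒ r9c5=1.
Step 7. [r3c5∈{6}] r3c5's peers cover all but 6, so r3c5=6.
Step 8. [r9c7∈{3}] r9c7 has the single candidate 3, so r9c7=3.
Step 9. [r2c6∈{2,3,8}] across row 2, 2 lands solely at r2c6 ⇒ r2c6=2.
Step 10. [r4c9∈{5,9}] in row 4, 5 fits only at r4c9. So r4c9=5.
Step 11. [r9c1∈{4,5}] 4 has one home in row 9: r9c1. So r9c1=4.
Step 12. [r9c6∈{8}] r9c6's peers cover all but 8 ⇒ r9c6=8.
Step 13. [r3c4∈{1}] nothing but 1 survives at r3c4, so r3c4=1.
Step 14. [r2c1∈{5}] r2c1 is down to just 5. So r2c1=5.
Step 15. [r6c2∈{5}] r6c2 has the single candidate 5 ⇒ r6c2=5.
Step 16. [r6c8∈{8}] r6c8's peers cover all but 8. So r6c8=8.
Step 17. [r4c8∈{9}] r4c8 has the single candidate 9, so r4c8=9.
Step 18. [r8c9∈{9}] only 9 remains possible at r8c9, so r8c9=9.
Step 19. [r3c9∈{7}] r3c9 is down to just 7, so r3c9=7.
Step 20. [r2c7∈{9}] r2c7 is down to just 9 ⇒ r2c7=9.
Step 21. [r9c8∈{7}] r9c8 is down to just 7 ⇒ r9c8=7.
Step 22. [r8c5∈{5}] only 5 remains possible at r8c5 ⇒ r8c5=5.
Step 23. [r7c6∈{3}] r7c6 has the single candidate 3 ⇒ r7c6=3.
Step 24. [r1c1∈{1}] r1c1's peers cover all but 1, so r1c1=1.
Step 25. [r5c6∈{9}] r5c6 has the single candidate 9. So r5c6=9.
Step 26. [r7c3∈{2}] r7c3's peers cover all but 2, so r7c3=2.
Step 27. [r9c3∈{5}] nothing but 5 survives at r9c3, so r9c3=5.
Step 28. [r6c9∈{3}] r6c9 is down to just 3. So r6c9=3.
Step 29. [r6c5∈{7}] nothing but 7 survives at r6c5. So r6c5=7.
Step 30. [r2c4∈{3}] only 3 remains possible at r2c4 ⇒ r2c4=3.
Step 31. [r8c4∈{6}] nothing but 6 survives at r8c4, so r8c4=6.
Step 32. [r7c2∈{6}] r7c2 has the single candidate 6. So r7c2=6.
Step 33. [r2c5∈{8}] nothing but 8 survives at r2c5 ⇒ r2c5=8.
Step 34. [r6c7∈{2}] only 2 remains possible at r6c7, so r6c7=2.

Answer: 1 3 8 7 9 4 5 6 2 / 5 7 6 3 8 2 9 1 4 / 2 4 9 1 6 5 8 3 7 / 6 2 4 8 3 1 7 9 5 / 3 8 7 5 2 9 6 4 1 / 9 5 1 4 7 6 2 8 3 / 7 6 2 9 4 3 1 5 8 / 8 1 3 6 5 7 4 2 9 / 4 9 5 2 1 8 3 7 6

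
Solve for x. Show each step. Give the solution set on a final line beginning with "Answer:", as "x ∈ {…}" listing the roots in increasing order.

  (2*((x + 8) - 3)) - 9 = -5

Step 1. [(2*((x + 8) - 3)) - 9 = -5] peel the -9: add 9 from each side, so sub: 2*((x + 8) - 3) = 4.
Step 2. [2*((x + 8) - 3) = 4] divide by the outer 2. So div: (x + 8) - 3 = 2.
Step 3. [(x + 8) - 3 = 2] 3 comes off first (add 3), so sub: x + 8 = 5.
Step 4. [x + 8 = 5] 8 comes off first (subtract 8) ⇒ sub: x = -3.

Answer: x ∈ {-3}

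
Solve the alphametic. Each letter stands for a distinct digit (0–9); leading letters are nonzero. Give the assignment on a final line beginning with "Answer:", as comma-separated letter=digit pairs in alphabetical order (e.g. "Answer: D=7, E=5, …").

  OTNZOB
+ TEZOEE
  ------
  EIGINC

Step 1. [col 1: B + E ≡ C (mod 10)] E=7 is one option consistent with column 1 (B + E ≡ C (mod 10), carry-in 0) — take it. So E=7.
Step 2. [col 1: B + E ≡ C (mod 10)] no forcing yet in column 1 (carry-in 0); B=6 is free and consistent — try it ⇒ B=6.
Step 3. [col 1: B + E ≡ C (mod 10)] column 1: given B=6, E=7, carry-in 0, and digits 6,7 already taken and all letters distinct, B+E≡C (mod 10) forces C=3. So C=3.
Step 4. [col 2: O + E ≡ N (mod 10)] column 2 (O + E ≡ N (mod 10), carry-in 1) doesn't pin N yet; pick N=0 and continue. So N=0.
Step 5. [col 2: O + E ≡ N (mod 10)] column 2: given E=7, N=0, carry-in 1, and digits 0,3,6,7 already taken and all letters distinct, O+E≡N (mod 10) forces O=2. So O=2.
Step 6. [col 3: Z + O ≡ I (mod 10)] no forcing yet in column 3 (carry-in 1); I=1 is free and consistent — try it. So I=1.
Step 7. [col 3: Z + O ≡ I (mod 10)] column 3 reads Z+O+carry(1)=I with O=2, I=1; with digits 0,1,2,3,6,7 already taken and all letters distinct, the only value for Z is 8 ⇒ Z=8.
Step 8. [col 4: N + Z ≡ G (mod 10)] column 4: given N=0, Z=8, carry-in 1, and digits 0,1,2,3,6,7,8 already taken and all letters distinct, N+Z≡G (mod 10) forces G=9, so G=9.
Step 9. [col 5: T + E ≡ I (mod 10)] column 5: given E=7, I=1, carry-in 0, and digits 0,1,2,3,6,7,8,9 already taken and all letters distinct, T+E≡I (mod 10) forces T=4 ⇒ T=4.

Answer: B=6, C=3, E=7, G=9, I=1, N=0, O=2, T=4, Z=8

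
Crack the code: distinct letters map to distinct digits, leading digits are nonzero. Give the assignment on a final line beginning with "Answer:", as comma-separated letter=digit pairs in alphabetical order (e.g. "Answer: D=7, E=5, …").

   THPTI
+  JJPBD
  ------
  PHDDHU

Step 1. [col 1: I + D ≡ U (mod 10)] no forcing yet in column 1 (carry-in 0); U=7 is free and consistent — try it, so U=7.
Step 2. [col 1: I + D ≡ U (mod 10)] several values work for D in column 1 (I + D ≡ U (mod 10), carry-in 0); try D=3, so D=3.
Step 3. [P] adding two 5-digit numbers gives at most 5+1 digits, and here it does — P is that final carry and must be 1 ⇒ P=1.
Step 4. [col 1: I + D ≡ U (mod 10)] column 1 reads I+D+carry(0)=U with D=3, U=7; with digits 1,3,7 already taken and all letters distinct, the only value for I is 4. So I=4.
Step 5. [col 2: T + B ≡ H (mod 10)] column 2 (T + B ≡ H (mod 10), carry-in 0) doesn't pin T yet; pick T=6 and continue, so T=6.
Step 6. [col 2: T + B ≡ H (mod 10)] no forcing yet in column 2 (carry-in 0); B=9 is free and consistent — try it, so B=9.
Step 7. [col 2: T + B ≡ H (mod 10)] in column 2 we have T+B≡H with carry-in 0; given T=6, B=9 and digits 1,3,4,6,7,9 already taken and all letters distinct, that pins H to 5. So H=5.
Step 8. [col 4: H + J ≡ D (mod 10)] column 4: given H=5, D=3, carry-in 0, and digits 1,3,4,5,6,7,9 already taken and all letters distinct, H+J≡D (mod 10) forces J=8, so J=8.

Answer: B=9, D=3, H=5, I=4, J=8, P=1, T=6, U=7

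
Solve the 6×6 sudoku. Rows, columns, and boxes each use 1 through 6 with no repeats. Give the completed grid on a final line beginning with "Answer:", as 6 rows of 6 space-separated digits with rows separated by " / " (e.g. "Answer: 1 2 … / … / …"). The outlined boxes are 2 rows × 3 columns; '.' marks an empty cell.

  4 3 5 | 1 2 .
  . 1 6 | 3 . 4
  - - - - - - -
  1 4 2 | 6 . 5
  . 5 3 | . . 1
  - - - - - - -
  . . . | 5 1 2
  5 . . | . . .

Step 1. [r6c5∈{3,4,6}] r6c5 is the only open cell in col 5 admitting 6 ⇒ r6c5=6.
Step 2. [r6c4∈{4}] only 4 remains possible at r6c4. So r6c4=4.
Step 3. [r4c1∈{6}] only 6 remains possible at r4c1 ⇒ r4c1=6.
Step 4. [r4c4∈{2}] r4c4's peers cover all but 2, so r4c4=2.
Step 5. [r3c5∈{3}] only 3 remains possible at r3c5 ⇒ r3c5=3.
Step 6. [r2c5∈{5}] r2c5 is down to just 5, so r2c5=5.
Step 7. [r2c1∈{2}] nothing but 2 survives at r2c1 ⇒ r2c1=2.
Step 8. [r1c6∈{6}] r1c6 is down to just 6, so r1c6=6.
Step 9. [r4c5∈{4}] r4c5 has the single candidate 4 ⇒ r4c5=4.
Step 10. [r5c2∈{6}] r5c2 is down to just 6, so r5c2=6.
Step 11. [r6c6∈{3}] only 3 remains possible at r6c6, so r6c6=3.
Step 12. [r5c3∈{4}] nothing but 4 survives at r5c3, so r5c3=4.
Step 13. [r5c1∈{3}] r5c1's peers cover all but 3 ⇒ r5c1=3.
Step 14. [r6c3∈{1}] r6c3 has the single candidate 1 ⇒ r6c3=1.
Step 15. [r6c2∈{2}] r6c2 is down to just 2 ⇒ r6c2=2.

Answer: 4 3 5 1 2 6 / 2 1 6 3 5 4 / 1 4 2 6 3 5 / 6 5 3 2 4 1 / 3 6 4 5 1 2 / 5 2 1 4 6 3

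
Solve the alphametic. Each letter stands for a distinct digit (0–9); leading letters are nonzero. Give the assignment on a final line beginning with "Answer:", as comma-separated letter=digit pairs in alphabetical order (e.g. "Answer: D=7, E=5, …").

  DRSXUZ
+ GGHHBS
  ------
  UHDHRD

Step 1. [col 1: Z + S ≡ D (mod 10)] S=3 is one option consistent with column 1 (Z + S ≡ D (mod 10), carry-in 0) — take it. So S=3.
Step 2. [col 1: Z + S ≡ D (mod 10)] column 1 (Z + S ≡ D (mod 10), carry-in 0) doesn't pin D yet; pick D=1 and continue ⇒ D=1.
Step 3. [col 1: Z + S ≡ D (mod 10)] in column 1 we have Z+S≡D with carry-in 0; given S=3, D=1 and digits 1,3 already taken and all letters distinct, that pins Z to 8. So Z=8.
Step 4. [col 2: U + B ≡ R (mod 10)] no forcing yet in column 2 (carry-in 1); U=5 is free and consistent — try it ⇒ U=5.
Step 5. [col 2: U + B ≡ R (mod 10)] several values work for R in column 2 (U + B ≡ R (mod 10), carry-in 1); try R=2. So R=2.
Step 6. [col 2: U + B ≡ R (mod 10)] in column 2 we have U+B≡R with carry-in 1; given U=5, R=2 and digits 1,2,3,5,8 already taken and all letters distinct, that pins B to 6, so B=6.
Step 7. [col 3: X + H ≡ H (mod 10)] from column 3 (nothing yet, carry-in 1, digits 1,2,3,5,6,8 already taken and all letters distinct): X must equal 9 ⇒ X=9.
Step 8. [col 3: X + H ≡ H (mod 10)] H=7 is one option consistent with column 3 (X + H ≡ H (mod 10), carry-in 1) — take it ⇒ H=7.
Step 9. [col 5: R + G ≡ H (mod 10)] in column 5 we have R+G≡H with carry-in 1; given R=2, H=7 and digits 1,2,3,5,6,7,8,9 already taken and all letters distinct, that pins G to 4 ⇒ G=4.

Answer: B=6, D=1, G=4, H=7, R=2, S=3, U=5, X=9, Z=8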